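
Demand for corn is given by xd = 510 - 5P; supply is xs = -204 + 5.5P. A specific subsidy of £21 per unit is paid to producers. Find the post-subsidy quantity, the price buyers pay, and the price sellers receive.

x' = 225; buyers pay £57; sellers receive £78

Pre-subsidy: 510 - 5P = -204 + 5.5P gives P* = 68, x* = 170.
With the subsidy, sellers receive Ps = Pb + 21 for each unit, where Pb is the price buyers pay.
Supply in terms of Pb becomes xs = -204 + 5.5(Pb + 21) = -88.5 + 5.5Pb. Setting this equal to demand: 510 - 5Pb = -88.5 + 5.5Pb, so Pb = 57.
Sellers receive Ps = 57 + 21 = 78; x' = 510 − 5·57 = 225.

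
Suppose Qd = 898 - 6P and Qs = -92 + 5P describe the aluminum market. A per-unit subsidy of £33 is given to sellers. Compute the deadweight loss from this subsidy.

Pre-subsidy: 898 - 6P = -92 + 5P gives P* = 90, Q* = 358.
With the subsidy, sellers receive Ps = Pb + 33 for each unit, where Pb is the price buyers pay.
Supply in terms of Pb becomes Qs = -92 + 5(Pb + 33) = 73 + 5Pb. Setting this equal to demand: 898 - 6Pb = 73 + 5Pb, so Pb = 75.
Sellers receive Ps = 75 + 33 = 108; Q' = 898 − 6·75 = 448.
The subsidy expands output by 448 − 358 = 90 past the efficient level; on those units the gap between marginal cost and willingness to pay runs from 0 up to 33.
DWL = ½ × 33 × 90 = 1485.

Deadweight loss = £1485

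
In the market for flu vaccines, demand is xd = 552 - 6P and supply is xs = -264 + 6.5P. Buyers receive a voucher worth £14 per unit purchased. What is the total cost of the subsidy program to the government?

Government cost = £2856

Pre-subsidy: 552 - 6P = -264 + 6.5P gives P* = 65.28, x* = 160.32.
With the rebate, buyers effectively pay Pb = Ps − 14, where Ps is the price sellers receive.
Demand in terms of Ps becomes xd = 552 − 6(Ps − 14) = 636 - 6Ps. Setting this equal to supply: 636 - 6Ps = -264 + 6.5Ps, so Ps = 72.
Buyers pay Pb = 72 − 14 = 58; x' = -264 + 6.5·72 = 204.
Government outlay = subsidy × quantity = 14 × 204 = 2856.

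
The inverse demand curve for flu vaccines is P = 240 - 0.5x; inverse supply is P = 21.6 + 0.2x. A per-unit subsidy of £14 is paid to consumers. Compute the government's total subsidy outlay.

Government cost = £4648

Pre-subsidy: 240 - 0.5x = 21.6 + 0.2x gives x* = 312 and P* = 84.
With the rebate, buyers effectively pay Pb = Ps − 14, where Ps is the price sellers receive.
On the curves, Pb = 240 - 0.5x and Ps = 21.6 + 0.2x; the wedge Ps − Pb = 14 gives 21.6 + 0.2x − (240 - 0.5x) = 14, so x' = 332.
Then Pb = 240 − 0.5·332 = 74 and Ps = 21.6 + 0.2·332 = 88.
Government outlay = subsidy × quantity = 14 × 332 = 4648.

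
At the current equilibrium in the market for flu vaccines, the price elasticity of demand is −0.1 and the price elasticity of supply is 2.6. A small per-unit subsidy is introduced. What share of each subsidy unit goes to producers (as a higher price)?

For a small subsidy around the equilibrium, the benefit split depends on the relative slopes, which at a point are proportional to the elasticities.
Buyer share = εs/(εs + |εd|) = 2.6/(2.6 + 0.1) = 26/27; seller share = |εd|/(εs + |εd|) = 1/27.
So producers capture 1/27 of the subsidy.

Producer share = 1/27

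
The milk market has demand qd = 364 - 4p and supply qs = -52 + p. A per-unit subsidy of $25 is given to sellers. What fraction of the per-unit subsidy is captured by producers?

Producer share = 0.8

Pre-subsidy: 364 - 4p = -52 + p gives p* = 83.2, q* = 31.2.
With the subsidy, sellers receive ps = pb + 25 for each unit, where pb is the price buyers pay.
Supply in terms of pb becomes qs = -52 + 1(pb + 25) = -27 + pb. Setting this equal to demand: 364 - 4pb = -27 + pb, so pb = 78.2.
Sellers receive ps = 78.2 + 25 = 103.2; q' = 364 − 4·78.2 = 51.2.
Buyers' price falls by p* − pb = 83.2 − 78.2 = 5; sellers' price rises by ps − p* = 103.2 − 83.2 = 20.
So producers capture 20/25 = 0.8 of each unit of subsidy.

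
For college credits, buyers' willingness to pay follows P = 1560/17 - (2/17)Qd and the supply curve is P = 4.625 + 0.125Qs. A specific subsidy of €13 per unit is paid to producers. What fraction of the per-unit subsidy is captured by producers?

Producer share = 17/33

Pre-subsidy: 1560/17 - (2/17)Q = 4.625 + 0.125Q gives Q* = 11851/33 and P* = 1634/33.
With the subsidy, sellers receive Ps = Pb + 13 for each unit, where Pb is the price buyers pay.
On the curves, Pb = 1560/17 - (2/17)Q and Ps = 4.625 + 0.125Q; the wedge Ps − Pb = 13 gives 4.625 + 0.125Q − (1560/17 - (2/17)Q) = 13, so Q' = 13619/33.
Then Pb = 1560/17 − (2/17)·(13619/33) = 1426/33 and Ps = 4.625 + 0.125·(13619/33) = 1855/33.
Buyers' price falls by P* − Pb = 1634/33 − 1426/33 = 208/33; sellers' price rises by Ps − P* = 1855/33 − 1634/33 = 221/33.
So producers capture (221/33)/13 = 17/33 of each unit of subsidy.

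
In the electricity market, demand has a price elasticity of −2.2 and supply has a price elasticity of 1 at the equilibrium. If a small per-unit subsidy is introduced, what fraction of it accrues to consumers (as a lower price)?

For a small subsidy around the equilibrium, the benefit split depends on the relative slopes, which at a point are proportional to the elasticities.
Buyer share = εs/(εs + |εd|) = 1/(1 + 2.2) = 0.3125; seller share = |εd|/(εs + |εd|) = 0.6875.

Consumer share = 0.3125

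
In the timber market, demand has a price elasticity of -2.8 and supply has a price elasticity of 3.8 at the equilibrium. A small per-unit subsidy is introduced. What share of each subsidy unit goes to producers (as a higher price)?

For a small subsidy around the equilibrium, the benefit split depends on the relative slopes, which at a point are proportional to the elasticities.
Buyer share = εs/(εs + |εd|) = 3.8/(3.8 + 2.8) = 19/33; seller share = |εd|/(εs + |εd|) = 14/33.
So producers capture 14/33 of the subsidy.

Producer share = 14/33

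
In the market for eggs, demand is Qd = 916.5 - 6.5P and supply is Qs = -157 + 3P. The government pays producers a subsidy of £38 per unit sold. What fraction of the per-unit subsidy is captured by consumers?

Pre-subsidy: 916.5 - 6.5P = -157 + 3P gives P* = 113, Q* = 182.
With the subsidy, sellers receive Ps = Pb + 38 for each unit, where Pb is the price buyers pay.
Supply in terms of Pb becomes Qs = -157 + 3(Pb + 38) = -43 + 3Pb. Setting this equal to demand: 916.5 - 6.5Pb = -43 + 3Pb, so Pb = 101.
Sellers receive Ps = 101 + 38 = 139; Q' = 916.5 − 6.5·101 = 260.
Buyers' price falls by P* − Pb = 113 − 101 = 12; sellers' price rises by Ps − P* = 139 − 113 = 26.
So consumers capture 12/38 = 6/19 of each unit of subsidy.

Consumer share = 6/19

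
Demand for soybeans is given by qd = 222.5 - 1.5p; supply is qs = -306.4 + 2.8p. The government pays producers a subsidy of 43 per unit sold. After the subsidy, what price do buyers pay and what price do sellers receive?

Pre-subsidy: 222.5 - 1.5p = -306.4 + 2.8p gives p* = 123, q* = 38.
With the subsidy, sellers receive ps = pb + 43 for each unit, where pb is the price buyers pay.
Supply in terms of pb becomes qs = -306.4 + 2.8(pb + 43) = -186 + 2.8pb. Setting this equal to demand: 222.5 - 1.5pb = -186 + 2.8pb, so pb = 95.
Sellers receive ps = 95 + 43 = 138; q' = 222.5 − 1.5·95 = 80.

Buyers pay 95; sellers receive 138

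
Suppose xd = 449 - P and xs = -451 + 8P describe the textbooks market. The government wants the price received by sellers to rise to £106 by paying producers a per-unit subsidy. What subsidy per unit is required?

At a seller price of 106, quantity supplied is -451 + 8·106 = 397.
Buyers absorb 397 only when they pay Pb with 449 − 1·Pb = 397, i.e. Pb = 52.
s = Ps − Pb = 106 − 52 = 54.

Required subsidy s = £54 per unit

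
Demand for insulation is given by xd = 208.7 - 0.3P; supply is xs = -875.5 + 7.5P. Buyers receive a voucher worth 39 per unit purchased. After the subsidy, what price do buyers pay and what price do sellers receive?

Pre-subsidy: 208.7 - 0.3P = -875.5 + 7.5P gives P* = 139, x* = 167.
With the rebate, buyers effectively pay Pb = Ps − 39, where Ps is the price sellers receive.
Demand in terms of Ps becomes xd = 208.7 − 0.3(Ps − 39) = 220.4 - 0.3Ps. Setting this equal to supply: 220.4 - 0.3Ps = -875.5 + 7.5Ps, so Ps = 140.5.
Buyers pay Pb = 140.5 − 39 = 101.5; x' = -875.5 + 7.5·140.5 = 178.25.

Buyers pay 101.5; sellers receive 140.5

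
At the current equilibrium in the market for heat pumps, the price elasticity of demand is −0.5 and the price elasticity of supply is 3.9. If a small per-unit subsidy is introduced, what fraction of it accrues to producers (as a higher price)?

For a small subsidy around the equilibrium, the benefit split depends on the relative slopes, which at a point are proportional to the elasticities.
Buyer share = εs/(εs + |εd|) = 3.9/(3.9 + 0.5) = 39/44; seller share = |εd|/(εs + |εd|) = 5/44.
So producers capture 5/44 of the subsidy.

Producer share = 5/44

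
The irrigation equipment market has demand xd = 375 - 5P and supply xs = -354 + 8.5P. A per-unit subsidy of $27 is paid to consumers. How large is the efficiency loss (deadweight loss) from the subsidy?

Deadweight loss = $1147.5

Pre-subsidy: 375 - 5P = -354 + 8.5P gives P* = 54, x* = 105.
With the rebate, buyers effectively pay Pb = Ps − 27, where Ps is the price sellers receive.
Demand in terms of Ps becomes xd = 375 − 5(Ps − 27) = 510 - 5Ps. Setting this equal to supply: 510 - 5Ps = -354 + 8.5Ps, so Ps = 64.
Buyers pay Pb = 64 − 27 = 37; x' = -354 + 8.5·64 = 190.
The subsidy expands output by 190 − 105 = 85 past the efficient level; on those units the gap between marginal cost and willingness to pay runs from 0 up to 27.
DWL = ½ × 27 × 85 = 1147.5.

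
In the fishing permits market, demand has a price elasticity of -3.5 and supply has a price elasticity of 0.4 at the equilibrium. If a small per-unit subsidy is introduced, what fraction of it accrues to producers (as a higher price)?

Producer share = 35/39

For a small subsidy around the equilibrium, the benefit split depends on the relative slopes, which at a point are proportional to the elasticities.
Buyer share = εs/(εs + |εd|) = 0.4/(0.4 + 3.5) = 4/39; seller share = |εd|/(εs + |εd|) = 35/39.
So producers capture 35/39 of the subsidy.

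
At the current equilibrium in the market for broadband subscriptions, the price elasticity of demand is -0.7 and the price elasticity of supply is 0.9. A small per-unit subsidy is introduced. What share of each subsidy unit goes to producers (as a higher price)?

Producer share = 0.4375

For a small subsidy around the equilibrium, the benefit split depends on the relative slopes, which at a point are proportional to the elasticities.
Buyer share = εs/(εs + |εd|) = 0.9/(0.9 + 0.7) = 0.5625; seller share = |εd|/(εs + |εd|) = 0.4375.
So producers capture 0.4375 of the subsidy.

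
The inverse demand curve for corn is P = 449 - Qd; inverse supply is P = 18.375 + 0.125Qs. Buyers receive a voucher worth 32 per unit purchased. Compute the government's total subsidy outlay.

Government cost = 118432/9

Pre-subsidy: 449 - Q = 18.375 + 0.125Q gives Q* = 3445/9 and P* = 596/9.
With the rebate, buyers effectively pay Pb = Ps − 32, where Ps is the price sellers receive.
On the curves, Pb = 449 - Q and Ps = 18.375 + 0.125Q; the wedge Ps − Pb = 32 gives 18.375 + 0.125Q − (449 - Q) = 32, so Q' = 3701/9.
Then Pb = 449 − 1·(3701/9) = 340/9 and Ps = 18.375 + 0.125·(3701/9) = 628/9.
Government outlay = subsidy × quantity = 32 × 3701/9 = 118432/9.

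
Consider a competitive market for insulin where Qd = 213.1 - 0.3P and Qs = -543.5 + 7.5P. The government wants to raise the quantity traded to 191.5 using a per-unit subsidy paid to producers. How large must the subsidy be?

At Q = 191.5, invert demand for the buyer price: Pb = (213.1 − 191.5)/0.3 = 72; invert supply for the seller price: Ps = (191.5 − (-543.5))/7.5 = 98.
The subsidy must fill the gap: s = Ps − Pb = 98 − 72 = 26.

Required subsidy s = 26 per unit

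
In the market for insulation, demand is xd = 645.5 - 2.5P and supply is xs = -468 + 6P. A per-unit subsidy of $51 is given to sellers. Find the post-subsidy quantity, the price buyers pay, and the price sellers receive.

x' = 408; buyers pay $95; sellers receive $146

Pre-subsidy: 645.5 - 2.5P = -468 + 6P gives P* = 131, x* = 318.
With the subsidy, sellers receive Ps = Pb + 51 for each unit, where Pb is the price buyers pay.
Supply in terms of Pb becomes xs = -468 + 6(Pb + 51) = -162 + 6Pb. Setting this equal to demand: 645.5 - 2.5Pb = -162 + 6Pb, so Pb = 95.
Sellers receive Ps = 95 + 51 = 146; x' = 645.5 − 2.5·95 = 408.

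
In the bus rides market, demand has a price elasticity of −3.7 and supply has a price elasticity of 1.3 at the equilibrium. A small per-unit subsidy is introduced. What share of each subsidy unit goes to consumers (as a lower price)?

Consumer share = 0.26

For a small subsidy around the equilibrium, the benefit split depends on the relative slopes, which at a point are proportional to the elasticities.
Buyer share = εs/(εs + |εd|) = 1.3/(1.3 + 3.7) = 0.26; seller share = |εd|/(εs + |εd|) = 0.74.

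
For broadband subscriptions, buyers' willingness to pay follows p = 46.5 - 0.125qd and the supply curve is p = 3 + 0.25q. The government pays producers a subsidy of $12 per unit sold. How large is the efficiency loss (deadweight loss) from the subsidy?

Deadweight loss = $192

Pre-subsidy: 46.5 - 0.125q = 3 + 0.25q gives q* = 116 and p* = 32.
With the subsidy, sellers receive ps = pb + 12 for each unit, where pb is the price buyers pay.
On the curves, pb = 46.5 - 0.125q and ps = 3 + 0.25q; the wedge ps − pb = 12 gives 3 + 0.25q − (46.5 - 0.125q) = 12, so q' = 148.
Then pb = 46.5 − 0.125·148 = 28 and ps = 3 + 0.25·148 = 40.
The subsidy expands output by 148 − 116 = 32 past the efficient level; on those units the gap between marginal cost and willingness to pay runs from 0 up to 12.
DWL = ½ × 12 × 32 = 192.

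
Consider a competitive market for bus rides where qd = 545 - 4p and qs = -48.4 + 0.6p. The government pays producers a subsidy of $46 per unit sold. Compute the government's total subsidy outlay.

Pre-subsidy: 545 - 4p = -48.4 + 0.6p gives p* = 129, q* = 29.
With the subsidy, sellers receive ps = pb + 46 for each unit, where pb is the price buyers pay.
Supply in terms of pb becomes qs = -48.4 + 0.6(pb + 46) = -20.8 + 0.6pb. Setting this equal to demand: 545 - 4pb = -20.8 + 0.6pb, so pb = 123.
Sellers receive ps = 123 + 46 = 169; q' = 545 − 4·123 = 53.
Government outlay = subsidy × quantity = 46 × 53 = 2438.

Government cost = $2438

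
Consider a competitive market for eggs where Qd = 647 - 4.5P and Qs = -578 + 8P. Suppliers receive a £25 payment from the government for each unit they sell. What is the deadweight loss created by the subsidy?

Deadweight loss = £900

Pre-subsidy: 647 - 4.5P = -578 + 8P gives P* = 98, Q* = 206.
With the subsidy, sellers receive Ps = Pb + 25 for each unit, where Pb is the price buyers pay.
Supply in terms of Pb becomes Qs = -578 + 8(Pb + 25) = -378 + 8Pb. Setting this equal to demand: 647 - 4.5Pb = -378 + 8Pb, so Pb = 82.
Sellers receive Ps = 82 + 25 = 107; Q' = 647 − 4.5·82 = 278.
The subsidy expands output by 278 − 206 = 72 past the efficient level; on those units the gap between marginal cost and willingness to pay runs from 0 up to 25.
DWL = ½ × 25 × 72 = 900.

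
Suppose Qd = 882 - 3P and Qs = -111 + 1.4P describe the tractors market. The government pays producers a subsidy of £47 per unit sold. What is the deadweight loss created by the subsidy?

Pre-subsidy: 882 - 3P = -111 + 1.4P gives P* = 4965/22, Q* = 4509/22.
With the subsidy, sellers receive Ps = Pb + 47 for each unit, where Pb is the price buyers pay.
Supply in terms of Pb becomes Qs = -111 + 1.4(Pb + 47) = -45.2 + 1.4Pb. Setting this equal to demand: 882 - 3Pb = -45.2 + 1.4Pb, so Pb = 2318/11.
Sellers receive Ps = 2318/11 + 47 = 2835/11; Q' = 882 − 3·(2318/11) = 2748/11.
The subsidy expands output by 2748/11 − 4509/22 = 987/22 past the efficient level; on those units the gap between marginal cost and willingness to pay runs from 0 up to 47.
DWL = ½ × 47 × 987/22 = 46389/44.

Deadweight loss = 46389/44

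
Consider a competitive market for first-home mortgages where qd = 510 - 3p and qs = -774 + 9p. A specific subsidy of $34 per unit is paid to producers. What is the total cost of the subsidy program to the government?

Government cost = $9027

Pre-subsidy: 510 - 3p = -774 + 9p gives p* = 107, q* = 189.
With the subsidy, sellers receive ps = pb + 34 for each unit, where pb is the price buyers pay.
Supply in terms of pb becomes qs = -774 + 9(pb + 34) = -468 + 9pb. Setting this equal to demand: 510 - 3pb = -468 + 9pb, so pb = 81.5.
Sellers receive ps = 81.5 + 34 = 115.5; q' = 510 − 3·81.5 = 265.5.
Government outlay = subsidy × quantity = 34 × 265.5 = 9027.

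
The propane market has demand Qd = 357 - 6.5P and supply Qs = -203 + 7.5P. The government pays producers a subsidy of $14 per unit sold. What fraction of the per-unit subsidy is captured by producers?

Producer share = 13/28

Pre-subsidy: 357 - 6.5P = -203 + 7.5P gives P* = 40, Q* = 97.
With the subsidy, sellers receive Ps = Pb + 14 for each unit, where Pb is the price buyers pay.
Supply in terms of Pb becomes Qs = -203 + 7.5(Pb + 14) = -98 + 7.5Pb. Setting this equal to demand: 357 - 6.5Pb = -98 + 7.5Pb, so Pb = 32.5.
Sellers receive Ps = 32.5 + 14 = 46.5; Q' = 357 − 6.5·32.5 = 145.75.
Buyers' price falls by P* − Pb = 40 − 32.5 = 7.5; sellers' price rises by Ps − P* = 46.5 − 40 = 6.5.
So producers capture 6.5/14 = 13/28 of each unit of subsidy.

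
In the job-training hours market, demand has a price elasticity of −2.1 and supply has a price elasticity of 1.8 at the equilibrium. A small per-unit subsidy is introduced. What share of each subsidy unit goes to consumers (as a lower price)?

For a small subsidy around the equilibrium, the benefit split depends on the relative slopes, which at a point are proportional to the elasticities.
Buyer share = εs/(εs + |εd|) = 1.8/(1.8 + 2.1) = 6/13; seller share = |εd|/(εs + |εd|) = 7/13.

Consumer share = 6/13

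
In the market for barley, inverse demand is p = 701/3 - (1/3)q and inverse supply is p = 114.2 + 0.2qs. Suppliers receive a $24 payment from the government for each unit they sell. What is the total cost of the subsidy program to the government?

Government cost = $6456

Pre-subsidy: 701/3 - (1/3)q = 114.2 + 0.2q gives q* = 224 and p* = 159.
With the subsidy, sellers receive ps = pb + 24 for each unit, where pb is the price buyers pay.
On the curves, pb = 701/3 - (1/3)q and ps = 114.2 + 0.2q; the wedge ps − pb = 24 gives 114.2 + 0.2q − (701/3 - (1/3)q) = 24, so q' = 269.
Then pb = 701/3 − (1/3)·269 = 144 and ps = 114.2 + 0.2·269 = 168.
Government outlay = subsidy × quantity = 24 × 269 = 6456.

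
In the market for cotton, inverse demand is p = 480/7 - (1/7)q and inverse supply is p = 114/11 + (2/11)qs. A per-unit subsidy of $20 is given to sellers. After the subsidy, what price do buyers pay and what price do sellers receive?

Pre-subsidy: 480/7 - (1/7)q = 114/11 + (2/11)q gives q* = 179.28 and p* = 42.96.
With the subsidy, sellers receive ps = pb + 20 for each unit, where pb is the price buyers pay.
On the curves, pb = 480/7 - (1/7)q and ps = 114/11 + (2/11)q; the wedge ps − pb = 20 gives 114/11 + (2/11)q − (480/7 - (1/7)q) = 20, so q' = 240.88.
Then pb = 480/7 − (1/7)·240.88 = 34.16 and ps = 114/11 + (2/11)·240.88 = 54.16.

Buyers pay $34.16; sellers receive $54.16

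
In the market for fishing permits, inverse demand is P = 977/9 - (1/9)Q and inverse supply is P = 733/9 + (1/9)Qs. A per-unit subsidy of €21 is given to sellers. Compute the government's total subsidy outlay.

Pre-subsidy: 977/9 - (1/9)Q = 733/9 + (1/9)Q gives Q* = 122 and P* = 95.
With the subsidy, sellers receive Ps = Pb + 21 for each unit, where Pb is the price buyers pay.
On the curves, Pb = 977/9 - (1/9)Q and Ps = 733/9 + (1/9)Q; the wedge Ps − Pb = 21 gives 733/9 + (1/9)Q − (977/9 - (1/9)Q) = 21, so Q' = 216.5.
Then Pb = 977/9 − (1/9)·216.5 = 84.5 and Ps = 733/9 + (1/9)·216.5 = 105.5.
Government outlay = subsidy × quantity = 21 × 216.5 = 4546.5.

Government cost = €4546.5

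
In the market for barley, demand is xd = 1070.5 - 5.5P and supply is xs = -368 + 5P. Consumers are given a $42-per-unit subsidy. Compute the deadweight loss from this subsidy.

Deadweight loss = $2310

Pre-subsidy: 1070.5 - 5.5P = -368 + 5P gives P* = 137, x* = 317.
With the rebate, buyers effectively pay Pb = Ps − 42, where Ps is the price sellers receive.
Demand in terms of Ps becomes xd = 1070.5 − 5.5(Ps − 42) = 1301.5 - 5.5Ps. Setting this equal to supply: 1301.5 - 5.5Ps = -368 + 5Ps, so Ps = 159.
Buyers pay Pb = 159 − 42 = 117; x' = -368 + 5·159 = 427.
The subsidy expands output by 427 − 317 = 110 past the efficient level; on those units the gap between marginal cost and willingness to pay runs from 0 up to 42.
DWL = ½ × 42 × 110 = 2310.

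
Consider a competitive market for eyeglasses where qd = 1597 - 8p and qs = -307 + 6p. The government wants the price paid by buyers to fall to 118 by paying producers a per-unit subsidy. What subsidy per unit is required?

Required subsidy s = 42 per unit

At a buyer price of 118, quantity demanded is 1597 − 8·118 = 653.
Sellers supply 653 only when they receive ps with -307 + 6·ps = 653, i.e. ps = 160.
s = ps − pb = 160 − 118 = 42.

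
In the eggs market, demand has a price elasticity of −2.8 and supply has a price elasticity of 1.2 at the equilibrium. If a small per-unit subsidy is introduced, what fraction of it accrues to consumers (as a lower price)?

For a small subsidy around the equilibrium, the benefit split depends on the relative slopes, which at a point are proportional to the elasticities.
Buyer share = εs/(εs + |εd|) = 1.2/(1.2 + 2.8) = 0.3; seller share = |εd|/(εs + |εd|) = 0.7.

Consumer share = 0.3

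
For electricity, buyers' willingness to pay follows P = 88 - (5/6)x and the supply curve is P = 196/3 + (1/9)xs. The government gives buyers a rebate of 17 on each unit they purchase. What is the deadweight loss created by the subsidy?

Pre-subsidy: 88 - (5/6)x = 196/3 + (1/9)x gives x* = 24 and P* = 68.
With the rebate, buyers effectively pay Pb = Ps − 17, where Ps is the price sellers receive.
On the curves, Pb = 88 - (5/6)x and Ps = 196/3 + (1/9)x; the wedge Ps − Pb = 17 gives 196/3 + (1/9)x − (88 - (5/6)x) = 17, so x' = 42.
Then Pb = 88 − (5/6)·42 = 53 and Ps = 196/3 + (1/9)·42 = 70.
The subsidy expands output by 42 − 24 = 18 past the efficient level; on those units the gap between marginal cost and willingness to pay runs from 0 up to 17.
DWL = ½ × 17 × 18 = 153.

Deadweight loss = 153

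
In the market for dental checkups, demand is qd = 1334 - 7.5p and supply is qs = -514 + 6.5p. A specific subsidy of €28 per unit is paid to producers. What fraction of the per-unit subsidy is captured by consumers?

Consumer share = 13/28

Pre-subsidy: 1334 - 7.5p = -514 + 6.5p gives p* = 132, q* = 344.
With the subsidy, sellers receive ps = pb + 28 for each unit, where pb is the price buyers pay.
Supply in terms of pb becomes qs = -514 + 6.5(pb + 28) = -332 + 6.5pb. Setting this equal to demand: 1334 - 7.5pb = -332 + 6.5pb, so pb = 119.
Sellers receive ps = 119 + 28 = 147; q' = 1334 − 7.5·119 = 441.5.
Buyers' price falls by p* − pb = 132 − 119 = 13; sellers' price rises by ps − p* = 147 − 132 = 15.
So consumers capture 13/28 = 13/28 of each unit of subsidy.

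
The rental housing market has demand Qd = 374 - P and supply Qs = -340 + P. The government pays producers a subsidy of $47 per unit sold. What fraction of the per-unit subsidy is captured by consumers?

Pre-subsidy: 374 - P = -340 + P gives P* = 357, Q* = 17.
With the subsidy, sellers receive Ps = Pb + 47 for each unit, where Pb is the price buyers pay.
Supply in terms of Pb becomes Qs = -340 + 1(Pb + 47) = -293 + Pb. Setting this equal to demand: 374 - Pb = -293 + Pb, so Pb = 333.5.
Sellers receive Ps = 333.5 + 47 = 380.5; Q' = 374 − 1·333.5 = 40.5.
Buyers' price falls by P* − Pb = 357 − 333.5 = 23.5; sellers' price rises by Ps − P* = 380.5 − 357 = 23.5.
So consumers capture 23.5/47 = 0.5 of each unit of subsidy.

Consumer share = 0.5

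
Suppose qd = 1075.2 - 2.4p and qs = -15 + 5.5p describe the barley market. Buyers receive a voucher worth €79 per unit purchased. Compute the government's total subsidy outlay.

Pre-subsidy: 1075.2 - 2.4p = -15 + 5.5p gives p* = 138, q* = 744.
With the rebate, buyers effectively pay pb = ps − 79, where ps is the price sellers receive.
Demand in terms of ps becomes qd = 1075.2 − 2.4(ps − 79) = 1264.8 - 2.4ps. Setting this equal to supply: 1264.8 - 2.4ps = -15 + 5.5ps, so ps = 162.
Buyers pay pb = 162 − 79 = 83; q' = -15 + 5.5·162 = 876.
Government outlay = subsidy × quantity = 79 × 876 = 69204.

Government cost = €69204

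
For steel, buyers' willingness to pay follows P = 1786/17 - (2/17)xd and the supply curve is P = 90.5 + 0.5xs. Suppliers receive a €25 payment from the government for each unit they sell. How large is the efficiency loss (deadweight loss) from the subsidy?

Deadweight loss = 10625/21

Pre-subsidy: 1786/17 - (2/17)x = 90.5 + 0.5x gives x* = 165/7 and P* = 716/7.
With the subsidy, sellers receive Ps = Pb + 25 for each unit, where Pb is the price buyers pay.
On the curves, Pb = 1786/17 - (2/17)x and Ps = 90.5 + 0.5x; the wedge Ps − Pb = 25 gives 90.5 + 0.5x − (1786/17 - (2/17)x) = 25, so x' = 1345/21.
Then Pb = 1786/17 − (2/17)·(1345/21) = 2048/21 and Ps = 90.5 + 0.5·(1345/21) = 2573/21.
The subsidy expands output by 1345/21 − 165/7 = 850/21 past the efficient level; on those units the gap between marginal cost and willingness to pay runs from 0 up to 25.
DWL = ½ × 25 × 850/21 = 10625/21.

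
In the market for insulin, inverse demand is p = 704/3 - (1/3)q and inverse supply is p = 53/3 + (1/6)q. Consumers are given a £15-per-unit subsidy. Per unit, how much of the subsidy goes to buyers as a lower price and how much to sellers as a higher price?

Pre-subsidy: 704/3 - (1/3)q = 53/3 + (1/6)q gives q* = 434 and p* = 90.
With the rebate, buyers effectively pay pb = ps − 15, where ps is the price sellers receive.
On the curves, pb = 704/3 - (1/3)q and ps = 53/3 + (1/6)q; the wedge ps − pb = 15 gives 53/3 + (1/6)q − (704/3 - (1/3)q) = 15, so q' = 464.
Then pb = 704/3 − (1/3)·464 = 80 and ps = 53/3 + (1/6)·464 = 95.
Buyers' price falls by p* − pb = 90 − 80 = 10; sellers' price rises by ps − p* = 95 − 90 = 5.

Buyers gain £10 per unit; sellers gain £5 per unit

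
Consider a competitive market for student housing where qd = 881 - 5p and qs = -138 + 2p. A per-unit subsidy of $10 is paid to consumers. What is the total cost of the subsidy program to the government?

Government cost = 11720/7

Pre-subsidy: 881 - 5p = -138 + 2p gives p* = 1019/7, q* = 1072/7.
With the rebate, buyers effectively pay pb = ps − 10, where ps is the price sellers receive.
Demand in terms of ps becomes qd = 881 − 5(ps − 10) = 931 - 5ps. Setting this equal to supply: 931 - 5ps = -138 + 2ps, so ps = 1069/7.
Buyers pay pb = 1069/7 − 10 = 999/7; q' = -138 + 2·(1069/7) = 1172/7.
Government outlay = subsidy × quantity = 10 × 1172/7 = 11720/7.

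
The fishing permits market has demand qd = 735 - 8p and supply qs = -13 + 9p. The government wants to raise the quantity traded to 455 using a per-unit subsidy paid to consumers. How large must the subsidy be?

At q = 455, invert demand for the buyer price: pb = (735 − 455)/8 = 35; invert supply for the seller price: ps = (455 − (-13))/9 = 52.
The subsidy must fill the gap: s = ps − pb = 52 − 35 = 17.

Required subsidy s = 17 per unit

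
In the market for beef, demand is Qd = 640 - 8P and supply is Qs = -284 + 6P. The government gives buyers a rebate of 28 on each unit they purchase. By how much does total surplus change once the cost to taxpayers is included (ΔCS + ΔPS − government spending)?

Pre-subsidy: 640 - 8P = -284 + 6P gives P* = 66, Q* = 112.
With the rebate, buyers effectively pay Pb = Ps − 28, where Ps is the price sellers receive.
Demand in terms of Ps becomes Qd = 640 − 8(Ps − 28) = 864 - 8Ps. Setting this equal to supply: 864 - 8Ps = -284 + 6Ps, so Ps = 82.
Buyers pay Pb = 82 − 28 = 54; Q' = -284 + 6·82 = 208.
ΔCS = ½(112 + 208)(66 − 54) = 1920; ΔPS = ½(112 + 208)(82 − 66) = 2560.
Government spending = 28 × 208 = 5824.
Net change = 1920 + 2560 − 5824 = -1344. The loss equals the DWL triangle ½·28·96.

Net change in total surplus = -1344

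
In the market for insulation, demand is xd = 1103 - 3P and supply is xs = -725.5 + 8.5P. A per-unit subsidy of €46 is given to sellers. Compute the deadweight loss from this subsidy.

Deadweight loss = €2346

Pre-subsidy: 1103 - 3P = -725.5 + 8.5P gives P* = 159, x* = 626.
With the subsidy, sellers receive Ps = Pb + 46 for each unit, where Pb is the price buyers pay.
Supply in terms of Pb becomes xs = -725.5 + 8.5(Pb + 46) = -334.5 + 8.5Pb. Setting this equal to demand: 1103 - 3Pb = -334.5 + 8.5Pb, so Pb = 125.
Sellers receive Ps = 125 + 46 = 171; x' = 1103 − 3·125 = 728.
The subsidy expands output by 728 − 626 = 102 past the efficient level; on those units the gap between marginal cost and willingness to pay runs from 0 up to 46.
DWL = ½ × 46 × 102 = 2346.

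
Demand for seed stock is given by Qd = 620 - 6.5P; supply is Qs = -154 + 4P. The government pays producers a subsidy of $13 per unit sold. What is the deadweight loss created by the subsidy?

Pre-subsidy: 620 - 6.5P = -154 + 4P gives P* = 516/7, Q* = 986/7.
With the subsidy, sellers receive Ps = Pb + 13 for each unit, where Pb is the price buyers pay.
Supply in terms of Pb becomes Qs = -154 + 4(Pb + 13) = -102 + 4Pb. Setting this equal to demand: 620 - 6.5Pb = -102 + 4Pb, so Pb = 1444/21.
Sellers receive Ps = 1444/21 + 13 = 1717/21; Q' = 620 − 6.5·(1444/21) = 3634/21.
The subsidy expands output by 3634/21 − 986/7 = 676/21 past the efficient level; on those units the gap between marginal cost and willingness to pay runs from 0 up to 13.
DWL = ½ × 13 × 676/21 = 4394/21.

Deadweight loss = 4394/21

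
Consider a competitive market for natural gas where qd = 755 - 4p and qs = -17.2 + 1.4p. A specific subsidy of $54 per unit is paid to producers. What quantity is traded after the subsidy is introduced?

q' = 239

Pre-subsidy: 755 - 4p = -17.2 + 1.4p gives p* = 143, q* = 183.
With the subsidy, sellers receive ps = pb + 54 for each unit, where pb is the price buyers pay.
Supply in terms of pb becomes qs = -17.2 + 1.4(pb + 54) = 58.4 + 1.4pb. Setting this equal to demand: 755 - 4pb = 58.4 + 1.4pb, so pb = 129.
Sellers receive ps = 129 + 54 = 183; q' = 755 − 4·129 = 239.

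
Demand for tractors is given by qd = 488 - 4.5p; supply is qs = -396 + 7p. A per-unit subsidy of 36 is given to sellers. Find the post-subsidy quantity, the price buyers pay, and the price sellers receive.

Pre-subsidy: 488 - 4.5p = -396 + 7p gives p* = 1768/23, q* = 3268/23.
With the subsidy, sellers receive ps = pb + 36 for each unit, where pb is the price buyers pay.
Supply in terms of pb becomes qs = -396 + 7(pb + 36) = -144 + 7pb. Setting this equal to demand: 488 - 4.5pb = -144 + 7pb, so pb = 1264/23.
Sellers receive ps = 1264/23 + 36 = 2092/23; q' = 488 − 4.5·(1264/23) = 5536/23.

q' = 5536/23; buyers pay 1264/23; sellers receive 2092/23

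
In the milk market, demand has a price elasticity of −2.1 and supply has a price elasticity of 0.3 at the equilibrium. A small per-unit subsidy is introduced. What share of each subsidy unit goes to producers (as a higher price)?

For a small subsidy around the equilibrium, the benefit split depends on the relative slopes, which at a point are proportional to the elasticities.
Buyer share = εs/(εs + |εd|) = 0.3/(0.3 + 2.1) = 0.125; seller share = |εd|/(εs + |εd|) = 0.875.
So producers capture 0.875 of the subsidy.

Producer share = 0.875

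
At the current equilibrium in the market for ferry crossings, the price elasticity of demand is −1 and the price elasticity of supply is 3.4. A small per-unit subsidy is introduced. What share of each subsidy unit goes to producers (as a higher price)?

For a small subsidy around the equilibrium, the benefit split depends on the relative slopes, which at a point are proportional to the elasticities.
Buyer share = εs/(εs + |εd|) = 3.4/(3.4 + 1) = 17/22; seller share = |εd|/(εs + |εd|) = 5/22.
So producers capture 5/22 of the subsidy.

Producer share = 5/22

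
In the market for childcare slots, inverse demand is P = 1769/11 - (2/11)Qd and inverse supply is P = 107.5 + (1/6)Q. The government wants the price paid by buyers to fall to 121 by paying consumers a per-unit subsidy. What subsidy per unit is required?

Required subsidy s = 23 per unit

At a buyer price of 121, quantity demanded is 884.5 − 5.5·121 = 219.
Sellers supply 219 only when they receive Ps = 107.5 + (1/6)·219 = 144.
s = Ps − Pb = 144 − 121 = 23.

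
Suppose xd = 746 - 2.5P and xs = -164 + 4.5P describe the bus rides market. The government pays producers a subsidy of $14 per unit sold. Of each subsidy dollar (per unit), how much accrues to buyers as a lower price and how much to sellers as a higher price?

Pre-subsidy: 746 - 2.5P = -164 + 4.5P gives P* = 130, x* = 421.
With the subsidy, sellers receive Ps = Pb + 14 for each unit, where Pb is the price buyers pay.
Supply in terms of Pb becomes xs = -164 + 4.5(Pb + 14) = -101 + 4.5Pb. Setting this equal to demand: 746 - 2.5Pb = -101 + 4.5Pb, so Pb = 121.
Sellers receive Ps = 121 + 14 = 135; x' = 746 − 2.5·121 = 443.5.
Buyers' price falls by P* − Pb = 130 − 121 = 9; sellers' price rises by Ps − P* = 135 − 130 = 5.

Buyers gain $9 per unit; sellers gain $5 per unit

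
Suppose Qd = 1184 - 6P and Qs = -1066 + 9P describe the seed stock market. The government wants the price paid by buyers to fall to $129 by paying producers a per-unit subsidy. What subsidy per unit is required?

At a buyer price of 129, quantity demanded is 1184 − 6·129 = 410.
Sellers supply 410 only when they receive Ps with -1066 + 9·Ps = 410, i.e. Ps = 164.
s = Ps − Pb = 164 − 129 = 35.

Required subsidy s = $35 per unit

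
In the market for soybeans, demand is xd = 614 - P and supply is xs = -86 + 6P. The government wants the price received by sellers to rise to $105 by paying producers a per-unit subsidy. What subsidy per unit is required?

At a seller price of 105, quantity supplied is -86 + 6·105 = 544.
Buyers absorb 544 only when they pay Pb with 614 − 1·Pb = 544, i.e. Pb = 70.
s = Ps − Pb = 105 − 70 = 35.

Required subsidy s = $35 per unit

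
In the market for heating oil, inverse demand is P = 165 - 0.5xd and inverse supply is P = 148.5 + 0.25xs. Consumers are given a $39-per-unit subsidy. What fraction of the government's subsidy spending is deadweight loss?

Pre-subsidy: 165 - 0.5x = 148.5 + 0.25x gives x* = 22 and P* = 154.
With the rebate, buyers effectively pay Pb = Ps − 39, where Ps is the price sellers receive.
On the curves, Pb = 165 - 0.5x and Ps = 148.5 + 0.25x; the wedge Ps − Pb = 39 gives 148.5 + 0.25x − (165 - 0.5x) = 39, so x' = 74.
Then Pb = 165 − 0.5·74 = 128 and Ps = 148.5 + 0.25·74 = 167.
ΔCS = ½(22 + 74)(154 − 128) = 1248; ΔPS = ½(22 + 74)(167 − 154) = 624.
Government spending = 39 × 74 = 2886.
DWL = ½ × 39 × (74 − 22) = 1014; fraction = 1014 / 2886 = 13/37.

DWL / government spending = 13/37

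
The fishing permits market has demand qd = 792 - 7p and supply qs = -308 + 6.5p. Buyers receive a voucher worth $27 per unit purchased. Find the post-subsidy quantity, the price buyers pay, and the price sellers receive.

q' = 8441/27; buyers pay 1849/27; sellers receive 2578/27

Pre-subsidy: 792 - 7p = -308 + 6.5p gives p* = 2200/27, q* = 5984/27.
With the rebate, buyers effectively pay pb = ps − 27, where ps is the price sellers receive.
Demand in terms of ps becomes qd = 792 − 7(ps − 27) = 981 - 7ps. Setting this equal to supply: 981 - 7ps = -308 + 6.5ps, so ps = 2578/27.
Buyers pay pb = 2578/27 − 27 = 1849/27; q' = -308 + 6.5·(2578/27) = 8441/27.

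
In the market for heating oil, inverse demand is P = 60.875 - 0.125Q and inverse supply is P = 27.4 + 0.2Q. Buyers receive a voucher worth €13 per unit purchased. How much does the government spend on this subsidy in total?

Pre-subsidy: 60.875 - 0.125Q = 27.4 + 0.2Q gives Q* = 103 and P* = 48.
With the rebate, buyers effectively pay Pb = Ps − 13, where Ps is the price sellers receive.
On the curves, Pb = 60.875 - 0.125Q and Ps = 27.4 + 0.2Q; the wedge Ps − Pb = 13 gives 27.4 + 0.2Q − (60.875 - 0.125Q) = 13, so Q' = 143.
Then Pb = 60.875 − 0.125·143 = 43 and Ps = 27.4 + 0.2·143 = 56.
Government outlay = subsidy × quantity = 13 × 143 = 1859.

Government cost = €1859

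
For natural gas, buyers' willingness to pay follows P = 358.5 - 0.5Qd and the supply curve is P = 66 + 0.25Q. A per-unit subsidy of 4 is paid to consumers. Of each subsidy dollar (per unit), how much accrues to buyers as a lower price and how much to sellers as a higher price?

Buyers gain 8/3 per unit; sellers gain 4/3 per unit

Pre-subsidy: 358.5 - 0.5Q = 66 + 0.25Q gives Q* = 390 and P* = 163.5.
With the rebate, buyers effectively pay Pb = Ps − 4, where Ps is the price sellers receive.
On the curves, Pb = 358.5 - 0.5Q and Ps = 66 + 0.25Q; the wedge Ps − Pb = 4 gives 66 + 0.25Q − (358.5 - 0.5Q) = 4, so Q' = 1186/3.
Then Pb = 358.5 − 0.5·(1186/3) = 965/6 and Ps = 66 + 0.25·(1186/3) = 989/6.
Buyers' price falls by P* − Pb = 163.5 − 965/6 = 8/3; sellers' price rises by Ps − P* = 989/6 − 163.5 = 4/3.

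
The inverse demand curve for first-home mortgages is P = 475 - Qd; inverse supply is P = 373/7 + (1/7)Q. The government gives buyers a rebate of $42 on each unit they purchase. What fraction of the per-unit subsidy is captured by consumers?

Consumer share = 0.875

Pre-subsidy: 475 - Q = 373/7 + (1/7)Q gives Q* = 369 and P* = 106.
With the rebate, buyers effectively pay Pb = Ps − 42, where Ps is the price sellers receive.
On the curves, Pb = 475 - Q and Ps = 373/7 + (1/7)Q; the wedge Ps − Pb = 42 gives 373/7 + (1/7)Q − (475 - Q) = 42, so Q' = 405.75.
Then Pb = 475 − 1·405.75 = 69.25 and Ps = 373/7 + (1/7)·405.75 = 111.25.
Buyers' price falls by P* − Pb = 106 − 69.25 = 36.75; sellers' price rises by Ps − P* = 111.25 − 106 = 5.25.
So consumers capture 36.75/42 = 0.875 of each unit of subsidy.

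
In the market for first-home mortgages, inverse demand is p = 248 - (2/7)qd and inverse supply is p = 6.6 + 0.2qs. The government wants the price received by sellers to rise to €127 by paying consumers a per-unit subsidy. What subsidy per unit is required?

Required subsidy s = €51 per unit

At a seller price of 127, quantity supplied is -33 + 5·127 = 602.
Buyers absorb 602 only when they pay pb = 248 − (2/7)·602 = 76.
s = ps − pb = 127 − 76 = 51.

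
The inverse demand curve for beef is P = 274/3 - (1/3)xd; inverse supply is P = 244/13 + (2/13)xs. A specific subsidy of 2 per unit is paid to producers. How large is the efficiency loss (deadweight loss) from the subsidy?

Deadweight loss = 78/19

Pre-subsidy: 274/3 - (1/3)x = 244/13 + (2/13)x gives x* = 2830/19 and P* = 792/19.
With the subsidy, sellers receive Ps = Pb + 2 for each unit, where Pb is the price buyers pay.
On the curves, Pb = 274/3 - (1/3)x and Ps = 244/13 + (2/13)x; the wedge Ps − Pb = 2 gives 244/13 + (2/13)x − (274/3 - (1/3)x) = 2, so x' = 2908/19.
Then Pb = 274/3 − (1/3)·(2908/19) = 766/19 and Ps = 244/13 + (2/13)·(2908/19) = 804/19.
The subsidy expands output by 2908/19 − 2830/19 = 78/19 past the efficient level; on those units the gap between marginal cost and willingness to pay runs from 0 up to 2.
DWL = ½ × 2 × 78/19 = 78/19.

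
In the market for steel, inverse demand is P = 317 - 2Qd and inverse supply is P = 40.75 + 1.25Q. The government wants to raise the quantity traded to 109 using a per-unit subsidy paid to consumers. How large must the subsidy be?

Required subsidy s = 78 per unit

At Q = 109, from the demand curve buyers pay Pb = 317 − 2·109 = 99; from the supply curve sellers need Ps = 40.75 + 1.25·109 = 177.
The subsidy must fill the gap: s = Ps − Pb = 177 − 99 = 78.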